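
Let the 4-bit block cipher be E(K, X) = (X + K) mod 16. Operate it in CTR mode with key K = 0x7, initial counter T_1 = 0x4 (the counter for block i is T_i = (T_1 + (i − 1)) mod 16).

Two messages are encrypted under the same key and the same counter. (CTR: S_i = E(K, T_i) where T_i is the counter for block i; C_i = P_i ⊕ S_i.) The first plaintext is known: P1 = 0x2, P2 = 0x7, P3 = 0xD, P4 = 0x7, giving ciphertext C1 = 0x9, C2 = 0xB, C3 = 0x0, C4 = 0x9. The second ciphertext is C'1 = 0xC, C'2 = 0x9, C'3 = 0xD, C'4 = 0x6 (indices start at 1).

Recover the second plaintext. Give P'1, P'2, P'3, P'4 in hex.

In CTR with a reused counter, both messages share the same keystream S_i, so C_i ⊕ C'_i = P_i ⊕ P'_i and thus P'_i = P_i ⊕ C_i ⊕ C'_i.
P'1: 0x2 ⊕ 0x9 ⊕ 0xC = 0x7.
P'2: 0x7 ⊕ 0xB ⊕ 0x9 = 0x5.
P'3: 0xD ⊕ 0x0 ⊕ 0xD = 0x0.
P'4: 0x7 ⊕ 0x9 ⊕ 0x6 = 0x8.

P'1 = 0x7, P'2 = 0x5, P'3 = 0x0, P'4 = 0x8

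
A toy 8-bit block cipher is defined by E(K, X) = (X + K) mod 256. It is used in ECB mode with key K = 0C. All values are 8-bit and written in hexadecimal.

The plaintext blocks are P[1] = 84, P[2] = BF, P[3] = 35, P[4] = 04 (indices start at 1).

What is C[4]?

C[4] = 10

ECB encryption: C_i = E(K, P_i).
C[4]: E(K, 04) = 10.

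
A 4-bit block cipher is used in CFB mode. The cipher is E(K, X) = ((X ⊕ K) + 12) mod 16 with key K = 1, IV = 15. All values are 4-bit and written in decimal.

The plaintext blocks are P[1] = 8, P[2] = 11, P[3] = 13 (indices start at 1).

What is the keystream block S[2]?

CFB encryption: C_i = P_i ⊕ E(K, C_{i−1}), with C_{0} = IV.
C[1]: E(K, 15) = 10; 8 ⊕ 10 = 2.
C[2]: E(K, 2) = 15; 11 ⊕ 15 = 4.
So S[2] = 15.

15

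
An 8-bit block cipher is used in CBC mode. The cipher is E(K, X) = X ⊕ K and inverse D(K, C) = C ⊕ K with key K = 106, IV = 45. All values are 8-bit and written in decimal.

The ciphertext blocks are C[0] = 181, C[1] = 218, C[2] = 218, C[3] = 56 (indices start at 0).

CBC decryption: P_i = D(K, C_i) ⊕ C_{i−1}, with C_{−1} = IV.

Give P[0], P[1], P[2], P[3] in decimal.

P[0]: D(K, 181) = 223; 223 ⊕ 45 = 242.
P[1]: D(K, 218) = 176; 176 ⊕ 181 = 5.
P[2]: D(K, 218) = 176; 176 ⊕ 218 = 106.
P[3]: D(K, 56) = 82; 82 ⊕ 218 = 136.

P[0] = 242, P[1] = 5, P[2] = 106, P[3] = 136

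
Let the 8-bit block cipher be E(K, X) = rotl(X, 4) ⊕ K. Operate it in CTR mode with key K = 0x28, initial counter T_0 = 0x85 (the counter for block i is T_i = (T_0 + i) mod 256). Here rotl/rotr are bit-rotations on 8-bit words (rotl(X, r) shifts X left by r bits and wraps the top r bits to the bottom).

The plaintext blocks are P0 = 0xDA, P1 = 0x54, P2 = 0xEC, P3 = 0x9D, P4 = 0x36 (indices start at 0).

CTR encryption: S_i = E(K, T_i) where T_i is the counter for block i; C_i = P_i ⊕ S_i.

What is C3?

C0: T = 0x85, S = E(K, T) = 0x70; 0xDA ⊕ 0x70 = 0xAA.
C1: T = 0x86, S = E(K, T) = 0x40; 0x54 ⊕ 0x40 = 0x14.
C2: T = 0x87, S = E(K, T) = 0x50; 0xEC ⊕ 0x50 = 0xBC.
C3: T = 0x88, S = E(K, T) = 0xA0; 0x9D ⊕ 0xA0 = 0x3D.

C3 = 0x3D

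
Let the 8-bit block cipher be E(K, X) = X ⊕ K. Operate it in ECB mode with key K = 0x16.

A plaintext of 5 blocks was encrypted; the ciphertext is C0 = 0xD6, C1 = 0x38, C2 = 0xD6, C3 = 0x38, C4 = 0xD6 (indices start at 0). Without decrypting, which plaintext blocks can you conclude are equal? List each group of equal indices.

P0 = P2 = P4; P1 = P3

ECB encrypts each block independently with the same key, so equal ciphertext blocks imply equal plaintext blocks.
C0 = C2 = C4 = 0xD6, so P0 = P2 = P4.
C1 = C3 = 0x38, so P1 = P3.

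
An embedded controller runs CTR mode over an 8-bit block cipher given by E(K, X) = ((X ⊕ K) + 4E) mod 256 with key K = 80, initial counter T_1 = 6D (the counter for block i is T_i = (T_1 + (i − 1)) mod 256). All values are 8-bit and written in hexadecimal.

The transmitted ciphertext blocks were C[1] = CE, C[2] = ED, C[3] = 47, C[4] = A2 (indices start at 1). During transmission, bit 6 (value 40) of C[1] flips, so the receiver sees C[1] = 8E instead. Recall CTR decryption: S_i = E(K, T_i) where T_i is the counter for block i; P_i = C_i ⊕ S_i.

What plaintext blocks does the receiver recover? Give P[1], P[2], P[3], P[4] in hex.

P[1] = B5, P[2] = D1, P[3] = 7A, P[4] = 9C

Only C[1] changed, to 8E. In CTR, a change in C_i flips the same bit in P_i only; the keystream is unaffected. Decrypting the received ciphertext:
P[1]: T = 6D, S = E(K, T) = 3B; 8E ⊕ 3B = B5.
P[2]: T = 6E, S = E(K, T) = 3C; ED ⊕ 3C = D1.
P[3]: T = 6F, S = E(K, T) = 3D; 47 ⊕ 3D = 7A.
P[4]: T = 70, S = E(K, T) = 3E; A2 ⊕ 3E = 9C.
Blocks that differ from the original plaintext: P[1].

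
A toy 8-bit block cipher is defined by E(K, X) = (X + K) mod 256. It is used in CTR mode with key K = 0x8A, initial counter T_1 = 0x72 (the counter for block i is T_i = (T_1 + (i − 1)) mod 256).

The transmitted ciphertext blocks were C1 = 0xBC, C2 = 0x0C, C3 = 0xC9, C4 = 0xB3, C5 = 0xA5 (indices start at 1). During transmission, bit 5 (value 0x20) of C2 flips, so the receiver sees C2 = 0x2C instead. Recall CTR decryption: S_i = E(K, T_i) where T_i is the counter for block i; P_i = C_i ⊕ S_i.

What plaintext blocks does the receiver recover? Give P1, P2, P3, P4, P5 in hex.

Only C2 changed, to 0x2C. In CTR, a change in C_i flips the same bit in P_i only; the keystream is unaffected. Decrypting the received ciphertext:
P1: T = 0x72, S = E(K, T) = 0xFC; 0xBC ⊕ 0xFC = 0x40.
P2: T = 0x73, S = E(K, T) = 0xFD; 0x2C ⊕ 0xFD = 0xD1.
P3: T = 0x74, S = E(K, T) = 0xFE; 0xC9 ⊕ 0xFE = 0x37.
P4: T = 0x75, S = E(K, T) = 0xFF; 0xB3 ⊕ 0xFF = 0x4C.
P5: T = 0x76, S = E(K, T) = 0x00; 0xA5 ⊕ 0x00 = 0xA5.
Blocks that differ from the original plaintext: P2.

P1 = 0x40, P2 = 0xD1, P3 = 0x37, P4 = 0x4C, P5 = 0xA5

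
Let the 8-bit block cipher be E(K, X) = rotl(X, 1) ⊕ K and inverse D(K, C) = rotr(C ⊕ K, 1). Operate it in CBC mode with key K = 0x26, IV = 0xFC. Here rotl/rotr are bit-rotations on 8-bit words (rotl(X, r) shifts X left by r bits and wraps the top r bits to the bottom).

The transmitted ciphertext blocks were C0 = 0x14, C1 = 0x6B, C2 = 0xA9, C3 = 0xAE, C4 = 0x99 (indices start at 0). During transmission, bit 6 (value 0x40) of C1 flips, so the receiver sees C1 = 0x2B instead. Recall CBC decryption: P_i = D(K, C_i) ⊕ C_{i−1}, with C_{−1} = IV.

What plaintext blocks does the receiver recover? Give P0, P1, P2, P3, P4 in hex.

Only C1 changed, to 0x2B. In CBC, a change in C_i garbles P_i and flips the same bit in P_{i+1}. Decrypting the received ciphertext:
P0: D(K, 0x14) = 0x19; 0x19 ⊕ 0xFC = 0xE5.
P1: D(K, 0x2B) = 0x86; 0x86 ⊕ 0x14 = 0x92.
P2: D(K, 0xA9) = 0xC7; 0xC7 ⊕ 0x2B = 0xEC.
P3: D(K, 0xAE) = 0x44; 0x44 ⊕ 0xA9 = 0xED.
P4: D(K, 0x99) = 0xDF; 0xDF ⊕ 0xAE = 0x71.
Blocks that differ from the original plaintext: P1, P2.

P0 = 0xE5, P1 = 0x92, P2 = 0xEC, P3 = 0xED, P4 = 0x71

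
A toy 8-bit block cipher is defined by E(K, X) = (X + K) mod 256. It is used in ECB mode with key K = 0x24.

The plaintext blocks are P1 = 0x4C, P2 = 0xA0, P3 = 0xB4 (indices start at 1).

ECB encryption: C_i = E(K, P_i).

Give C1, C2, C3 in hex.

C1 = 0x70, C2 = 0xC4, C3 = 0xD8

C1: E(K, 0x4C) = 0x70.
C2: E(K, 0xA0) = 0xC4.
C3: E(K, 0xB4) = 0xD8.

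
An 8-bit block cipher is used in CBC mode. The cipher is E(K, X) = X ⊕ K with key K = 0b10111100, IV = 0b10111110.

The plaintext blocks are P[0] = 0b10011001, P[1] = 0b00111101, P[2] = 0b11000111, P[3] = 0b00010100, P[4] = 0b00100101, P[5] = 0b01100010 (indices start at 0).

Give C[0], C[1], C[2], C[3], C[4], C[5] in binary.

CBC encryption: C_i = E(K, P_i ⊕ C_{i−1}), with C_{−1} = IV.
C[0]: P[0] ⊕ 0b10111110 = 0b00100111; E(K, 0b00100111) = 0b10011011.
C[1]: P[1] ⊕ 0b10011011 = 0b10100110; E(K, 0b10100110) = 0b00011010.
C[2]: P[2] ⊕ 0b00011010 = 0b11011101; E(K, 0b11011101) = 0b01100001.
C[3]: P[3] ⊕ 0b01100001 = 0b01110101; E(K, 0b01110101) = 0b11001001.
C[4]: P[4] ⊕ 0b11001001 = 0b11101100; E(K, 0b11101100) = 0b01010000.
C[5]: P[5] ⊕ 0b01010000 = 0b00110010; E(K, 0b00110010) = 0b10001110.

C[0] = 0b10011011, C[1] = 0b00011010, C[2] = 0b01100001, C[3] = 0b11001001, C[4] = 0b01010000, C[5] = 0b10001110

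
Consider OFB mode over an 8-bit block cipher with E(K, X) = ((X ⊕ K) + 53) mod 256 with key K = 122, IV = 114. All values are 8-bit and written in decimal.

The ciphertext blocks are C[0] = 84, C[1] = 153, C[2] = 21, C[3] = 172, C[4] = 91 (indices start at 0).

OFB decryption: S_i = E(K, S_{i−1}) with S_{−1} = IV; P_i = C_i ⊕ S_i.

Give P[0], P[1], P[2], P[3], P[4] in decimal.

P[0] = 105, P[1] = 229, P[2] = 46, P[3] = 218, P[4] = 26

P[0]: S = E(K, 114) = 61; 84 ⊕ 61 = 105.
P[1]: S = E(K, 61) = 124; 153 ⊕ 124 = 229.
P[2]: S = E(K, 124) = 59; 21 ⊕ 59 = 46.
P[3]: S = E(K, 59) = 118; 172 ⊕ 118 = 218.
P[4]: S = E(K, 118) = 65; 91 ⊕ 65 = 26.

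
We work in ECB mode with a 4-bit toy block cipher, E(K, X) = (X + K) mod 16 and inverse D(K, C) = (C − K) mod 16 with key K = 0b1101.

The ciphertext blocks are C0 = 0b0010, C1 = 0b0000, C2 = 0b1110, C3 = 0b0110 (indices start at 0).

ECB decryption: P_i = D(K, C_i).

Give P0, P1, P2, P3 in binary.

P0 = 0b0101, P1 = 0b0011, P2 = 0b0001, P3 = 0b1001

P0: D(K, 0b0010) = 0b0101.
P1: D(K, 0b0000) = 0b0011.
P2: D(K, 0b1110) = 0b0001.
P3: D(K, 0b0110) = 0b1001.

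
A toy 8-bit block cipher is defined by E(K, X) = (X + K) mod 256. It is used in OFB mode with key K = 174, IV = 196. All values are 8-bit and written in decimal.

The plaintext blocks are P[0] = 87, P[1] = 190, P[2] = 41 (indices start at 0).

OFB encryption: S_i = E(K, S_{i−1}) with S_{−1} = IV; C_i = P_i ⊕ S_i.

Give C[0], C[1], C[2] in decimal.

C[0]: S = E(K, 196) = 114; 87 ⊕ 114 = 37.
C[1]: S = E(K, 114) = 32; 190 ⊕ 32 = 158.
C[2]: S = E(K, 32) = 206; 41 ⊕ 206 = 231.

C[0] = 37, C[1] = 158, C[2] = 231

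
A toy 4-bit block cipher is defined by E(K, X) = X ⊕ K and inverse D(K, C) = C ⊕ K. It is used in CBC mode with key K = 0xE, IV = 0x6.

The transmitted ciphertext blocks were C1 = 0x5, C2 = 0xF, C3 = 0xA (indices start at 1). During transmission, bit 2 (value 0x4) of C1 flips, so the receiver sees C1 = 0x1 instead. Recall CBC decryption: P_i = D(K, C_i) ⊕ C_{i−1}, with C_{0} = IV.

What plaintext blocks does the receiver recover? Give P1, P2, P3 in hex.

P1 = 0x9, P2 = 0x0, P3 = 0xB

Only C1 changed, to 0x1. In CBC, a change in C_i garbles P_i and flips the same bit in P_{i+1}. Decrypting the received ciphertext:
P1: D(K, 0x1) = 0xF; 0xF ⊕ 0x6 = 0x9.
P2: D(K, 0xF) = 0x1; 0x1 ⊕ 0x1 = 0x0.
P3: D(K, 0xA) = 0x4; 0x4 ⊕ 0xF = 0xB.
Blocks that differ from the original plaintext: P1, P2.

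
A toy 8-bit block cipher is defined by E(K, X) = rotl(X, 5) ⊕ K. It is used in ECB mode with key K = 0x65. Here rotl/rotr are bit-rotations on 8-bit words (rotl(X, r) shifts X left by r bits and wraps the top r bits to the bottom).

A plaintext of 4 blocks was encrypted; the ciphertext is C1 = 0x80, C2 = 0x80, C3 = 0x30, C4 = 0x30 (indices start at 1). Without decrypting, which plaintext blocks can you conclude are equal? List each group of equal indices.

ECB encrypts each block independently with the same key, so equal ciphertext blocks imply equal plaintext blocks.
C1 = C2 = 0x80, so P1 = P2.
C3 = C4 = 0x30, so P3 = P4.

P1 = P2; P3 = P4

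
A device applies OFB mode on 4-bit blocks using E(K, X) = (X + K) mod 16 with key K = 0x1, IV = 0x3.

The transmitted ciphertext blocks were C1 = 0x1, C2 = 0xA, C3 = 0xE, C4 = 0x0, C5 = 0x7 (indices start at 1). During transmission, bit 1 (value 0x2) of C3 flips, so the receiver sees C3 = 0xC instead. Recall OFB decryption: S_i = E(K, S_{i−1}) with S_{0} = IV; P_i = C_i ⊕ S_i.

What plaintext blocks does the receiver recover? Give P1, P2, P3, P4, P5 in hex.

P1 = 0x5, P2 = 0xF, P3 = 0xA, P4 = 0x7, P5 = 0xF

Only C3 changed, to 0xC. In OFB, a change in C_i flips the same bit in P_i only; the keystream is unaffected. Decrypting the received ciphertext:
P1: S = E(K, 0x3) = 0x4; 0x1 ⊕ 0x4 = 0x5.
P2: S = E(K, 0x4) = 0x5; 0xA ⊕ 0x5 = 0xF.
P3: S = E(K, 0x5) = 0x6; 0xC ⊕ 0x6 = 0xA.
P4: S = E(K, 0x6) = 0x7; 0x0 ⊕ 0x7 = 0x7.
P5: S = E(K, 0x7) = 0x8; 0x7 ⊕ 0x8 = 0xF.
Blocks that differ from the original plaintext: P3.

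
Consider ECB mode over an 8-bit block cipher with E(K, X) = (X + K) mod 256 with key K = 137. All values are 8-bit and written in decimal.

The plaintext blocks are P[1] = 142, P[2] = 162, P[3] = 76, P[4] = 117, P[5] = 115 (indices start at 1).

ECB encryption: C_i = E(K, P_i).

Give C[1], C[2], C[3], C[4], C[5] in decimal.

C[1] = 23, C[2] = 43, C[3] = 213, C[4] = 254, C[5] = 252

C[1]: E(K, 142) = 23.
C[2]: E(K, 162) = 43.
C[3]: E(K, 76) = 213.
C[4]: E(K, 117) = 254.
C[5]: E(K, 115) = 252.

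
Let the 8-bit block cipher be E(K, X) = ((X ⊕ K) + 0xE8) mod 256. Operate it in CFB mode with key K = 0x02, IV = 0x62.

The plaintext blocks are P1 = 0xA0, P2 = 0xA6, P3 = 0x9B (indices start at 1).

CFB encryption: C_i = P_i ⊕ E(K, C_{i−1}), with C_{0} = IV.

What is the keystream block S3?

C1: E(K, 0x62) = 0x48; 0xA0 ⊕ 0x48 = 0xE8.
C2: E(K, 0xE8) = 0xD2; 0xA6 ⊕ 0xD2 = 0x74.
C3: E(K, 0x74) = 0x5E; 0x9B ⊕ 0x5E = 0xC5.
So S3 = 0x5E.

0x5E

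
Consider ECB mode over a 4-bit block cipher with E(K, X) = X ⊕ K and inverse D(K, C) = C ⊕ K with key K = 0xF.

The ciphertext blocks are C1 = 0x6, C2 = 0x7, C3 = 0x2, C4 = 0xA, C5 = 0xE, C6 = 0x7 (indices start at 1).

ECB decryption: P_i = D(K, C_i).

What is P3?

P3: D(K, 0x2) = 0xD.

P3 = 0xD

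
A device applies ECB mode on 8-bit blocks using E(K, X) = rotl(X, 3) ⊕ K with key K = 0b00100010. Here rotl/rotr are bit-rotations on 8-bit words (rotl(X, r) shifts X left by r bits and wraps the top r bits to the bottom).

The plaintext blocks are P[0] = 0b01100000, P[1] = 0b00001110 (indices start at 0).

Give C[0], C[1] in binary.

C[0] = 0b00100001, C[1] = 0b01010010

ECB encryption: C_i = E(K, P_i).
C[0]: E(K, 0b01100000) = 0b00100001.
C[1]: E(K, 0b00001110) = 0b01010010.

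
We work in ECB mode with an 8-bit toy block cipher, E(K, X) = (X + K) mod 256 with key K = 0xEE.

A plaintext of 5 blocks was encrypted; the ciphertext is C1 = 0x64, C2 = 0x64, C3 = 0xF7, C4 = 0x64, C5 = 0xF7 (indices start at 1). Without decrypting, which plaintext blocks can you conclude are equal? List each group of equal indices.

ECB encrypts each block independently with the same key, so equal ciphertext blocks imply equal plaintext blocks.
C1 = C2 = C4 = 0x64, so P1 = P2 = P4.
C3 = C5 = 0xF7, so P3 = P5.

P1 = P2 = P4; P3 = P5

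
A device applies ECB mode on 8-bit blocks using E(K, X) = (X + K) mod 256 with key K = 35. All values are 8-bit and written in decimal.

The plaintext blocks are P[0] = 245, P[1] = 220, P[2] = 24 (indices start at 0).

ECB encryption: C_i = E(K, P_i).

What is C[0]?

C[0]: E(K, 245) = 24.

C[0] = 24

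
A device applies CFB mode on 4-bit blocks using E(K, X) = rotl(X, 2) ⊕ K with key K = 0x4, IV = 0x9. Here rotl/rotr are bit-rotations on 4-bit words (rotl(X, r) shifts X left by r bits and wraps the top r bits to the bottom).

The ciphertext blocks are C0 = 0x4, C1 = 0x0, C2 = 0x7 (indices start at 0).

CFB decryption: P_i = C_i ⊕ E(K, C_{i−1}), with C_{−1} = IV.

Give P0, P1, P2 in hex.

P0 = 0x6, P1 = 0x5, P2 = 0x3

P0: E(K, 0x9) = 0x2; 0x4 ⊕ 0x2 = 0x6.
P1: E(K, 0x4) = 0x5; 0x0 ⊕ 0x5 = 0x5.
P2: E(K, 0x0) = 0x4; 0x7 ⊕ 0x4 = 0x3.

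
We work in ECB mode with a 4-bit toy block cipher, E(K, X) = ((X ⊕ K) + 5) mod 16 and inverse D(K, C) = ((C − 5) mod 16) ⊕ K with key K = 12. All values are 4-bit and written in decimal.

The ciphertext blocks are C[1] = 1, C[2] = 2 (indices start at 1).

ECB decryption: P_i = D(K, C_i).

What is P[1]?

P[1]: D(K, 1) = 0.

P[1] = 0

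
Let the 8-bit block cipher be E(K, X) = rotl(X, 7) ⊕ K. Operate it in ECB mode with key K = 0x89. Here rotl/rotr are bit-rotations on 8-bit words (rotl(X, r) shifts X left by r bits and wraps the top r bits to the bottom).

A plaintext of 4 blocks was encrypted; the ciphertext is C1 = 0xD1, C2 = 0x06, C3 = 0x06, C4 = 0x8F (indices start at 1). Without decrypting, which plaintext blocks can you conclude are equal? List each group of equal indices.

ECB encrypts each block independently with the same key, so equal ciphertext blocks imply equal plaintext blocks.
C2 = C3 = 0x06, so P2 = P3.

P2 = P3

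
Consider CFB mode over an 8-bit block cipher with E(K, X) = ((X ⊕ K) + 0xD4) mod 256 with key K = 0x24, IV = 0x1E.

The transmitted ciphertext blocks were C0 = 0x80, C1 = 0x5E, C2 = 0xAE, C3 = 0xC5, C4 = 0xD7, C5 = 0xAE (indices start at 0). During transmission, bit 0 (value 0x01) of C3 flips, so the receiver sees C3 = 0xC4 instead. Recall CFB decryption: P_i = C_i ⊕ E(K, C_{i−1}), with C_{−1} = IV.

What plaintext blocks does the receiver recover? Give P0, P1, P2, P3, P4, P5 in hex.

P0 = 0x8E, P1 = 0x26, P2 = 0xE0, P3 = 0x9A, P4 = 0x63, P5 = 0x69

Only C3 changed, to 0xC4. In CFB, a change in C_i flips the same bit in P_i and garbles P_{i+1}. Decrypting the received ciphertext:
P0: E(K, 0x1E) = 0x0E; 0x80 ⊕ 0x0E = 0x8E.
P1: E(K, 0x80) = 0x78; 0x5E ⊕ 0x78 = 0x26.
P2: E(K, 0x5E) = 0x4E; 0xAE ⊕ 0x4E = 0xE0.
P3: E(K, 0xAE) = 0x5E; 0xC4 ⊕ 0x5E = 0x9A.
P4: E(K, 0xC4) = 0xB4; 0xD7 ⊕ 0xB4 = 0x63.
P5: E(K, 0xD7) = 0xC7; 0xAE ⊕ 0xC7 = 0x69.
Blocks that differ from the original plaintext: P3, P4.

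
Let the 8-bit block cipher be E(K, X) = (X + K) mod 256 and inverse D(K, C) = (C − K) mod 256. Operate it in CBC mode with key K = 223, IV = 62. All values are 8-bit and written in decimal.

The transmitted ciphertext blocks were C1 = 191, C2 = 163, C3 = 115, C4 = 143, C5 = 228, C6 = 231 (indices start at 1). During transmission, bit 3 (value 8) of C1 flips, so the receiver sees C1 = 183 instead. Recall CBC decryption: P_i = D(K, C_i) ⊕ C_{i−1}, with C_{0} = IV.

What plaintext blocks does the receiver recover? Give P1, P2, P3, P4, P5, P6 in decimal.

Only C1 changed, to 183. In CBC, a change in C_i garbles P_i and flips the same bit in P_{i+1}. Decrypting the received ciphertext:
P1: D(K, 183) = 216; 216 ⊕ 62 = 230.
P2: D(K, 163) = 196; 196 ⊕ 183 = 115.
P3: D(K, 115) = 148; 148 ⊕ 163 = 55.
P4: D(K, 143) = 176; 176 ⊕ 115 = 195.
P5: D(K, 228) = 5; 5 ⊕ 143 = 138.
P6: D(K, 231) = 8; 8 ⊕ 228 = 236.
Blocks that differ from the original plaintext: P1, P2.

P1 = 230, P2 = 115, P3 = 55, P4 = 195, P5 = 138, P6 = 236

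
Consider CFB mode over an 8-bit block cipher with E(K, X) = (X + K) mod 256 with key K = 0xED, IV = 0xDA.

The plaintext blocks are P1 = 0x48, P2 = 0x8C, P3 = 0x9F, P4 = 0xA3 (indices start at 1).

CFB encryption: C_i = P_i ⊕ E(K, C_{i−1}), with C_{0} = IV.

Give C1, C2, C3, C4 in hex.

C1 = 0x8F, C2 = 0xF0, C3 = 0x42, C4 = 0x8C

C1: E(K, 0xDA) = 0xC7; 0x48 ⊕ 0xC7 = 0x8F.
C2: E(K, 0x8F) = 0x7C; 0x8C ⊕ 0x7C = 0xF0.
C3: E(K, 0xF0) = 0xDD; 0x9F ⊕ 0xDD = 0x42.
C4: E(K, 0x42) = 0x2F; 0xA3 ⊕ 0x2F = 0x8C.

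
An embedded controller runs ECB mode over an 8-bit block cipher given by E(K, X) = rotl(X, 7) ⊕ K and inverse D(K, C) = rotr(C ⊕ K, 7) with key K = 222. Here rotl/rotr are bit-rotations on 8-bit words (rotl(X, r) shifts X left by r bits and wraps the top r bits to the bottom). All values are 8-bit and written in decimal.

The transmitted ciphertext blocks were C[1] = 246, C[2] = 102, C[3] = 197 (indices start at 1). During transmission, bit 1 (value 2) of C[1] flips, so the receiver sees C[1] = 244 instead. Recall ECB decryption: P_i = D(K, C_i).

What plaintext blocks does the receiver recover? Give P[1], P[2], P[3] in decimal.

Only C[1] changed, to 244. In ECB, a change in C_i affects only P_i. Decrypting the received ciphertext:
P[1]: D(K, 244) = 84.
P[2]: D(K, 102) = 113.
P[3]: D(K, 197) = 54.
Blocks that differ from the original plaintext: P[1].

P[1] = 84, P[2] = 113, P[3] = 54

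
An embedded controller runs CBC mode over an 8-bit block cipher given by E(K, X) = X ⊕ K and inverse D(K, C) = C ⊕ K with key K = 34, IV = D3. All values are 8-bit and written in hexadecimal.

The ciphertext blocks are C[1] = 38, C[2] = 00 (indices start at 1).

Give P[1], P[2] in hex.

P[1] = DF, P[2] = 0C

CBC decryption: P_i = D(K, C_i) ⊕ C_{i−1}, with C_{0} = IV.
P[1]: D(K, 38) = 0C; 0C ⊕ D3 = DF.
P[2]: D(K, 00) = 34; 34 ⊕ 38 = 0C.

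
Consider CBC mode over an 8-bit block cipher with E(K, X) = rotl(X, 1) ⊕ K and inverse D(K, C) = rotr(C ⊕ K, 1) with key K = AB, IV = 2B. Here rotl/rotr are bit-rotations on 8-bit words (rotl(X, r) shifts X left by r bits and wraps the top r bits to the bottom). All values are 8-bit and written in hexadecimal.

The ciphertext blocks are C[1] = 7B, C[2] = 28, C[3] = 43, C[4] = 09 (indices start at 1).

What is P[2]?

CBC decryption: P_i = D(K, C_i) ⊕ C_{i−1}, with C_{0} = IV.
P[2]: D(K, 28) = C1; C1 ⊕ 7B = BA.

P[2] = BA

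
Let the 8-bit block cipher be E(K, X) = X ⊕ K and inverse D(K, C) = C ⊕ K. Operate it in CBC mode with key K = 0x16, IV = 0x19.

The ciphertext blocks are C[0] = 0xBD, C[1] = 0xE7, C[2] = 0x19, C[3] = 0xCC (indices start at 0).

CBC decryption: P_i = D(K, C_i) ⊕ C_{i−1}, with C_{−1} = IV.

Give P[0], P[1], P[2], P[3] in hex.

P[0]: D(K, 0xBD) = 0xAB; 0xAB ⊕ 0x19 = 0xB2.
P[1]: D(K, 0xE7) = 0xF1; 0xF1 ⊕ 0xBD = 0x4C.
P[2]: D(K, 0x19) = 0x0F; 0x0F ⊕ 0xE7 = 0xE8.
P[3]: D(K, 0xCC) = 0xDA; 0xDA ⊕ 0x19 = 0xC3.

P[0] = 0xB2, P[1] = 0x4C, P[2] = 0xE8, P[3] = 0xC3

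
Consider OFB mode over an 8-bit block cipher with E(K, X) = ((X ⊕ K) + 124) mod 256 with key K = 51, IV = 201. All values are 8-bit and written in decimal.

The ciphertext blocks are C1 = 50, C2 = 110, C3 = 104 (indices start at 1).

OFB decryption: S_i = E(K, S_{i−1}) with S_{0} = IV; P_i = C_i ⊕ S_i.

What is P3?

P1: S = E(K, 201) = 118; 50 ⊕ 118 = 68.
P2: S = E(K, 118) = 193; 110 ⊕ 193 = 175.
P3: S = E(K, 193) = 110; 104 ⊕ 110 = 6.

P3 = 6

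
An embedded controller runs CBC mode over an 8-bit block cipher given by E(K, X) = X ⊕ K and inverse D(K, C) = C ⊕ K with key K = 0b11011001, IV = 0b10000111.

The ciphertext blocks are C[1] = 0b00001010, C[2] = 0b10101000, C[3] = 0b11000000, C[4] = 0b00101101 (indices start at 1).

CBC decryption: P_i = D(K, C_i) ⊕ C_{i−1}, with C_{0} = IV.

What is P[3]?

P[3] = 0b10110001

P[3]: D(K, 0b11000000) = 0b00011001; 0b00011001 ⊕ 0b10101000 = 0b10110001.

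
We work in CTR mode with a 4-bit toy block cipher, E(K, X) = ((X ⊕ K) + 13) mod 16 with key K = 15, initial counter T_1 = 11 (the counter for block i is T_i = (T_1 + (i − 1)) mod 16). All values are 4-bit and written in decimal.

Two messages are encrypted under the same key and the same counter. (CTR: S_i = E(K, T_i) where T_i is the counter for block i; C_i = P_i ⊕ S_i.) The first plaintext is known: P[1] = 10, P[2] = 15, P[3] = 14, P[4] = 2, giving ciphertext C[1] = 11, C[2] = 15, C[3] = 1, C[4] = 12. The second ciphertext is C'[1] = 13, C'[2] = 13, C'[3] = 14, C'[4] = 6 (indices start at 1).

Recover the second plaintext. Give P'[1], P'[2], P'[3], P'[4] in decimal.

In CTR with a reused counter, both messages share the same keystream S_i, so C_i ⊕ C'_i = P_i ⊕ P'_i and thus P'_i = P_i ⊕ C_i ⊕ C'_i.
P'[1]: 10 ⊕ 11 ⊕ 13 = 12.
P'[2]: 15 ⊕ 15 ⊕ 13 = 13.
P'[3]: 14 ⊕ 1 ⊕ 14 = 1.
P'[4]: 2 ⊕ 12 ⊕ 6 = 8.

P'[1] = 12, P'[2] = 13, P'[3] = 1, P'[4] = 8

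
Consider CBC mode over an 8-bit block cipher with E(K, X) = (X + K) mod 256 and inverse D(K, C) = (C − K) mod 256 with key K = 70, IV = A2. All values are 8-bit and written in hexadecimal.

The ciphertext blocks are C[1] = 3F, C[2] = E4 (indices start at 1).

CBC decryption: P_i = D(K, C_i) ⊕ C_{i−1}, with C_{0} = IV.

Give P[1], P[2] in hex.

P[1] = 6D, P[2] = 4B

P[1]: D(K, 3F) = CF; CF ⊕ A2 = 6D.
P[2]: D(K, E4) = 74; 74 ⊕ 3F = 4B.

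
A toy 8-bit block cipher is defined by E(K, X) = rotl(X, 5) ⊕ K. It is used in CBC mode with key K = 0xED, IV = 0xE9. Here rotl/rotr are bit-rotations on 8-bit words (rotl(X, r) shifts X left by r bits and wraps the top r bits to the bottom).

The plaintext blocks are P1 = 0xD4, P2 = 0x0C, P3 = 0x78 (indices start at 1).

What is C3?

CBC encryption: C_i = E(K, P_i ⊕ C_{i−1}), with C_{0} = IV.
C1: P1 ⊕ 0xE9 = 0x3D; E(K, 0x3D) = 0x4A.
C2: P2 ⊕ 0x4A = 0x46; E(K, 0x46) = 0x25.
C3: P3 ⊕ 0x25 = 0x5D; E(K, 0x5D) = 0x46.

C3 = 0x46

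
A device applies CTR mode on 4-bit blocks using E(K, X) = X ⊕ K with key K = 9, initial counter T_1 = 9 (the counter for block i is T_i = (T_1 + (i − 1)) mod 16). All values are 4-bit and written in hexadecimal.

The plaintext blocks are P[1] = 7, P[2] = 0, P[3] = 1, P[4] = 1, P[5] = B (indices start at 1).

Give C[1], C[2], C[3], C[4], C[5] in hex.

CTR encryption: S_i = E(K, T_i) where T_i is the counter for block i; C_i = P_i ⊕ S_i.
C[1]: T = 9, S = E(K, T) = 0; 7 ⊕ 0 = 7.
C[2]: T = A, S = E(K, T) = 3; 0 ⊕ 3 = 3.
C[3]: T = B, S = E(K, T) = 2; 1 ⊕ 2 = 3.
C[4]: T = C, S = E(K, T) = 5; 1 ⊕ 5 = 4.
C[5]: T = D, S = E(K, T) = 4; B ⊕ 4 = F.

C[1] = 7, C[2] = 3, C[3] = 3, C[4] = 4, C[5] = F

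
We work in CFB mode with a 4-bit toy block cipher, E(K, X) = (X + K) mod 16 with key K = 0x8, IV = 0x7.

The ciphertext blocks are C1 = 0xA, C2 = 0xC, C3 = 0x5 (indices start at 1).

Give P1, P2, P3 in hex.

P1 = 0x5, P2 = 0xE, P3 = 0x1

CFB decryption: P_i = C_i ⊕ E(K, C_{i−1}), with C_{0} = IV.
P1: E(K, 0x7) = 0xF; 0xA ⊕ 0xF = 0x5.
P2: E(K, 0xA) = 0x2; 0xC ⊕ 0x2 = 0xE.
P3: E(K, 0xC) = 0x4; 0x5 ⊕ 0x4 = 0x1.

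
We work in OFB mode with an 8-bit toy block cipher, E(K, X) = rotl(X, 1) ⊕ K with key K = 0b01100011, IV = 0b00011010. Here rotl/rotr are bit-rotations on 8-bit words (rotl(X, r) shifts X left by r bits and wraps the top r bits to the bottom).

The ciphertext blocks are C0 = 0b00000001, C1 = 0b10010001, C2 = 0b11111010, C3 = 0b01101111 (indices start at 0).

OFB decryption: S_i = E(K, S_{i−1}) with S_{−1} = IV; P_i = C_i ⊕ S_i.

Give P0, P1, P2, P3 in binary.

P0: S = E(K, 0b00011010) = 0b01010111; 0b00000001 ⊕ 0b01010111 = 0b01010110.
P1: S = E(K, 0b01010111) = 0b11001101; 0b10010001 ⊕ 0b11001101 = 0b01011100.
P2: S = E(K, 0b11001101) = 0b11111000; 0b11111010 ⊕ 0b11111000 = 0b00000010.
P3: S = E(K, 0b11111000) = 0b10010010; 0b01101111 ⊕ 0b10010010 = 0b11111101.

P0 = 0b01010110, P1 = 0b01011100, P2 = 0b00000010, P3 = 0b11111101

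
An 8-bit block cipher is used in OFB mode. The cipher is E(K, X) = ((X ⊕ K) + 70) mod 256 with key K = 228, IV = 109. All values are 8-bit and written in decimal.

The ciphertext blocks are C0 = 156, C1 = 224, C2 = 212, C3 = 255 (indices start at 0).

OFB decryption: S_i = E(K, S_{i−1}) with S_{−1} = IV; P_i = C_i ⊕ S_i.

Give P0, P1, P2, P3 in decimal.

P0: S = E(K, 109) = 207; 156 ⊕ 207 = 83.
P1: S = E(K, 207) = 113; 224 ⊕ 113 = 145.
P2: S = E(K, 113) = 219; 212 ⊕ 219 = 15.
P3: S = E(K, 219) = 133; 255 ⊕ 133 = 122.

P0 = 83, P1 = 145, P2 = 15, P3 = 122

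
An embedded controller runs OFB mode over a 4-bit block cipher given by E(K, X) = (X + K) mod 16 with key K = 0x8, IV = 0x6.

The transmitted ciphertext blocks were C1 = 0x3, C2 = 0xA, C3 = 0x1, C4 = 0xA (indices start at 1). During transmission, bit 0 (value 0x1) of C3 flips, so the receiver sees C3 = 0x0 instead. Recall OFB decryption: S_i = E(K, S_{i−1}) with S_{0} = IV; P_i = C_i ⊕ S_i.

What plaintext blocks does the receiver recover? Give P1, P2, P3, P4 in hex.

Only C3 changed, to 0x0. In OFB, a change in C_i flips the same bit in P_i only; the keystream is unaffected. Decrypting the received ciphertext:
P1: S = E(K, 0x6) = 0xE; 0x3 ⊕ 0xE = 0xD.
P2: S = E(K, 0xE) = 0x6; 0xA ⊕ 0x6 = 0xC.
P3: S = E(K, 0x6) = 0xE; 0x0 ⊕ 0xE = 0xE.
P4: S = E(K, 0xE) = 0x6; 0xA ⊕ 0x6 = 0xC.
Blocks that differ from the original plaintext: P3.

P1 = 0xD, P2 = 0xC, P3 = 0xE, P4 = 0xC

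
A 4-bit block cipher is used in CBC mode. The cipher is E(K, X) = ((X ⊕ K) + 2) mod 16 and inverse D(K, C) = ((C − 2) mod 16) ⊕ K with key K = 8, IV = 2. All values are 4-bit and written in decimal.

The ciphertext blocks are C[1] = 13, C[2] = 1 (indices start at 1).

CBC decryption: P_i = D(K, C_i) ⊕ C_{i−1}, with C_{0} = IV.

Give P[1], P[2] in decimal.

P[1]: D(K, 13) = 3; 3 ⊕ 2 = 1.
P[2]: D(K, 1) = 7; 7 ⊕ 13 = 10.

P[1] = 1, P[2] = 10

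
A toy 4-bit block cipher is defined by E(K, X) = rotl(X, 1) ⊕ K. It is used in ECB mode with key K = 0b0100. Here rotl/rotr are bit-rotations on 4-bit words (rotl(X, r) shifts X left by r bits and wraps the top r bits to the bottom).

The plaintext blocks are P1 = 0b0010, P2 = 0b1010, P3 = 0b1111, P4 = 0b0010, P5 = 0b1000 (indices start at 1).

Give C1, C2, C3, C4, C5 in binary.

C1 = 0b0000, C2 = 0b0001, C3 = 0b1011, C4 = 0b0000, C5 = 0b0101

ECB encryption: C_i = E(K, P_i).
C1: E(K, 0b0010) = 0b0000.
C2: E(K, 0b1010) = 0b0001.
C3: E(K, 0b1111) = 0b1011.
C4: E(K, 0b0010) = 0b0000.
C5: E(K, 0b1000) = 0b0101.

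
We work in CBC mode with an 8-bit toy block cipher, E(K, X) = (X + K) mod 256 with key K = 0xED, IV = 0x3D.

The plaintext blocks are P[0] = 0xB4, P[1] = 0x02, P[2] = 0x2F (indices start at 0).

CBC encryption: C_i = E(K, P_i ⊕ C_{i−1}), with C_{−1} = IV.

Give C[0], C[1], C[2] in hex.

C[0]: P[0] ⊕ 0x3D = 0x89; E(K, 0x89) = 0x76.
C[1]: P[1] ⊕ 0x76 = 0x74; E(K, 0x74) = 0x61.
C[2]: P[2] ⊕ 0x61 = 0x4E; E(K, 0x4E) = 0x3B.

C[0] = 0x76, C[1] = 0x61, C[2] = 0x3B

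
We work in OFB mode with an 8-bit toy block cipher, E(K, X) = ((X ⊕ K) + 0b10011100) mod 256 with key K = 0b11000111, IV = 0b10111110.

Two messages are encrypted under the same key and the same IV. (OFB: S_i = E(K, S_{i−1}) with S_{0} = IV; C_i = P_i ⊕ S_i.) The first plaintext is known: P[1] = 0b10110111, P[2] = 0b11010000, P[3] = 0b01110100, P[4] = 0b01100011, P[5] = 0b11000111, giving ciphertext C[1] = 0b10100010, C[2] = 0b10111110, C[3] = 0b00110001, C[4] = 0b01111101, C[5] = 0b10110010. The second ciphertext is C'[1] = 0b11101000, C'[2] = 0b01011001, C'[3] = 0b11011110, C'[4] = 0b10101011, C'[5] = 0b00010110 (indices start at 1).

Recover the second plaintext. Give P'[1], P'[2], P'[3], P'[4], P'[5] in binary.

In OFB with a reused IV, both messages share the same keystream S_i, so C_i ⊕ C'_i = P_i ⊕ P'_i and thus P'_i = P_i ⊕ C_i ⊕ C'_i.
P'[1]: 0b10110111 ⊕ 0b10100010 ⊕ 0b11101000 = 0b11111101.
P'[2]: 0b11010000 ⊕ 0b10111110 ⊕ 0b01011001 = 0b00110111.
P'[3]: 0b01110100 ⊕ 0b00110001 ⊕ 0b11011110 = 0b10011011.
P'[4]: 0b01100011 ⊕ 0b01111101 ⊕ 0b10101011 = 0b10110101.
P'[5]: 0b11000111 ⊕ 0b10110010 ⊕ 0b00010110 = 0b01100011.

P'[1] = 0b11111101, P'[2] = 0b00110111, P'[3] = 0b10011011, P'[4] = 0b10110101, P'[5] = 0b01100011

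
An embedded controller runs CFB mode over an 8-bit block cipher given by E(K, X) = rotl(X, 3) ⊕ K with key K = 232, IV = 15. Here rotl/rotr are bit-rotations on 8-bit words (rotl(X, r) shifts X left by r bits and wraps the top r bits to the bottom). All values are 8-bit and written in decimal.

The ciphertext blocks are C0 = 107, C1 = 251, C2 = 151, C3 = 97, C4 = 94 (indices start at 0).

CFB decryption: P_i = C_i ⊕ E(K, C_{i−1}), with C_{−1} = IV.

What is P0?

P0: E(K, 15) = 144; 107 ⊕ 144 = 251.

P0 = 251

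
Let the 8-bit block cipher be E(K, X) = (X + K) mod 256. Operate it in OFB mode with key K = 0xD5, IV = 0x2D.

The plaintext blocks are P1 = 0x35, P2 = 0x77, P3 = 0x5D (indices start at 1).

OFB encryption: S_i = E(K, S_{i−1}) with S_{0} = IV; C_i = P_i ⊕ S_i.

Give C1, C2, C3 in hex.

C1 = 0x37, C2 = 0xA0, C3 = 0xF1

C1: S = E(K, 0x2D) = 0x02; 0x35 ⊕ 0x02 = 0x37.
C2: S = E(K, 0x02) = 0xD7; 0x77 ⊕ 0xD7 = 0xA0.
C3: S = E(K, 0xD7) = 0xAC; 0x5D ⊕ 0xAC = 0xF1.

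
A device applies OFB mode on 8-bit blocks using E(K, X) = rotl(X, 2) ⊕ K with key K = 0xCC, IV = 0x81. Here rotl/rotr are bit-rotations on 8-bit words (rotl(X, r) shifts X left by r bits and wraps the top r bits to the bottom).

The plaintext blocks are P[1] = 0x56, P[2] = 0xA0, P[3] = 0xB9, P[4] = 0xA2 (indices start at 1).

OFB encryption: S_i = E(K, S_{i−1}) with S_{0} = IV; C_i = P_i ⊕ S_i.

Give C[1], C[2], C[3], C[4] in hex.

C[1] = 0x9C, C[2] = 0x47, C[3] = 0xEA, C[4] = 0x23

C[1]: S = E(K, 0x81) = 0xCA; 0x56 ⊕ 0xCA = 0x9C.
C[2]: S = E(K, 0xCA) = 0xE7; 0xA0 ⊕ 0xE7 = 0x47.
C[3]: S = E(K, 0xE7) = 0x53; 0xB9 ⊕ 0x53 = 0xEA.
C[4]: S = E(K, 0x53) = 0x81; 0xA2 ⊕ 0x81 = 0x23.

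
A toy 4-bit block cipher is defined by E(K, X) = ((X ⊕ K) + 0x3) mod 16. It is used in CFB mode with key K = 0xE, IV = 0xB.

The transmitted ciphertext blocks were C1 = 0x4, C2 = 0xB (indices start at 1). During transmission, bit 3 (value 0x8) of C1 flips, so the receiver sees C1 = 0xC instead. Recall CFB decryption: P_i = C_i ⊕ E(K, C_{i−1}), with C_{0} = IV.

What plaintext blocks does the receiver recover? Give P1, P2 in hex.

P1 = 0x4, P2 = 0xE

Only C1 changed, to 0xC. In CFB, a change in C_i flips the same bit in P_i and garbles P_{i+1}. Decrypting the received ciphertext:
P1: E(K, 0xB) = 0x8; 0xC ⊕ 0x8 = 0x4.
P2: E(K, 0xC) = 0x5; 0xB ⊕ 0x5 = 0xE.
Blocks that differ from the original plaintext: P1, P2.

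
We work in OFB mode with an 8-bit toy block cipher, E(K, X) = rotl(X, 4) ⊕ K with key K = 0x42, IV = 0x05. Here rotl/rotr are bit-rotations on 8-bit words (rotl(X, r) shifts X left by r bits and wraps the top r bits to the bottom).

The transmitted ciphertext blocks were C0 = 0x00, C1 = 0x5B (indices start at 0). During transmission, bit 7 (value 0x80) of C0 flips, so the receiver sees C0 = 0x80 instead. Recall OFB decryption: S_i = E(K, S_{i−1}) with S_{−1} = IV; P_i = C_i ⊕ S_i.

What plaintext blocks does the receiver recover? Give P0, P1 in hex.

Only C0 changed, to 0x80. In OFB, a change in C_i flips the same bit in P_i only; the keystream is unaffected. Decrypting the received ciphertext:
P0: S = E(K, 0x05) = 0x12; 0x80 ⊕ 0x12 = 0x92.
P1: S = E(K, 0x12) = 0x63; 0x5B ⊕ 0x63 = 0x38.
Blocks that differ from the original plaintext: P0.

P0 = 0x92, P1 = 0x38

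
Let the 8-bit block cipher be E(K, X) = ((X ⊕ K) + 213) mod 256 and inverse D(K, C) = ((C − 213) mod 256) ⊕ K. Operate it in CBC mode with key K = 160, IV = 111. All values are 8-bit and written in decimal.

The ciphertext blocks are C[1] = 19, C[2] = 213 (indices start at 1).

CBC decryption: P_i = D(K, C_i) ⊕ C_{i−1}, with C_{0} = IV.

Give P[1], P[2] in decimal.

P[1] = 241, P[2] = 179

P[1]: D(K, 19) = 158; 158 ⊕ 111 = 241.
P[2]: D(K, 213) = 160; 160 ⊕ 19 = 179.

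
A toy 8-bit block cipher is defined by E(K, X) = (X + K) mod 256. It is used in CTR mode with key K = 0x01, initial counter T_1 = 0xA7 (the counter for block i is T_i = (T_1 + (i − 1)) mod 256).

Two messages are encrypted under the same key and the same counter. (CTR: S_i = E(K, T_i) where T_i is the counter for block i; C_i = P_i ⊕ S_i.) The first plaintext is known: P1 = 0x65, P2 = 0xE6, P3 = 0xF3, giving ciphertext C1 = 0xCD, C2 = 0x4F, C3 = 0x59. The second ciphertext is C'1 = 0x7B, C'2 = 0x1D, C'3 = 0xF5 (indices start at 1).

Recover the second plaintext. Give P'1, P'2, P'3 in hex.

In CTR with a reused counter, both messages share the same keystream S_i, so C_i ⊕ C'_i = P_i ⊕ P'_i and thus P'_i = P_i ⊕ C_i ⊕ C'_i.
P'1: 0x65 ⊕ 0xCD ⊕ 0x7B = 0xD3.
P'2: 0xE6 ⊕ 0x4F ⊕ 0x1D = 0xB4.
P'3: 0xF3 ⊕ 0x59 ⊕ 0xF5 = 0x5F.

P'1 = 0xD3, P'2 = 0xB4, P'3 = 0x5F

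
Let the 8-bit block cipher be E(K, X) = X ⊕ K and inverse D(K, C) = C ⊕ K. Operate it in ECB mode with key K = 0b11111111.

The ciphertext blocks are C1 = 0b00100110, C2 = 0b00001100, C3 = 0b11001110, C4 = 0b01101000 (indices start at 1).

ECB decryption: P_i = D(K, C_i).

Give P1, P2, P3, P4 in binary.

P1: D(K, 0b00100110) = 0b11011001.
P2: D(K, 0b00001100) = 0b11110011.
P3: D(K, 0b11001110) = 0b00110001.
P4: D(K, 0b01101000) = 0b10010111.

P1 = 0b11011001, P2 = 0b11110011, P3 = 0b00110001, P4 = 0b10010111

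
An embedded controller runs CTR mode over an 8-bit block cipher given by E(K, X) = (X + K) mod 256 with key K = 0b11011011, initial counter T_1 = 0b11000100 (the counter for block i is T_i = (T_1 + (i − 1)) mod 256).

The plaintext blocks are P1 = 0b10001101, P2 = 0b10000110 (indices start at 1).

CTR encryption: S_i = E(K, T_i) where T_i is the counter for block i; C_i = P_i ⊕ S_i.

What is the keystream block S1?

C1: T = 0b11000100, S = E(K, T) = 0b10011111; 0b10001101 ⊕ 0b10011111 = 0b00010010.
So S1 = 0b10011111.

0b10011111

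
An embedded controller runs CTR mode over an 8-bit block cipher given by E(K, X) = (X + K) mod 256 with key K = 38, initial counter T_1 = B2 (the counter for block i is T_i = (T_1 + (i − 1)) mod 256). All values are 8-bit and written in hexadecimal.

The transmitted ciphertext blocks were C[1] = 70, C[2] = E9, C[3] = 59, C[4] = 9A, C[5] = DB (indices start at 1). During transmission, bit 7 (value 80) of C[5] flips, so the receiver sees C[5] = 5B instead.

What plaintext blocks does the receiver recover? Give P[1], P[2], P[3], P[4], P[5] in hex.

P[1] = 9A, P[2] = 02, P[3] = B5, P[4] = 77, P[5] = B5

CTR decryption: S_i = E(K, T_i) where T_i is the counter for block i; P_i = C_i ⊕ S_i.
Only C[5] changed, to 5B. In CTR, a change in C_i flips the same bit in P_i only; the keystream is unaffected. Decrypting the received ciphertext:
P[1]: T = B2, S = E(K, T) = EA; 70 ⊕ EA = 9A.
P[2]: T = B3, S = E(K, T) = EB; E9 ⊕ EB = 02.
P[3]: T = B4, S = E(K, T) = EC; 59 ⊕ EC = B5.
P[4]: T = B5, S = E(K, T) = ED; 9A ⊕ ED = 77.
P[5]: T = B6, S = E(K, T) = EE; 5B ⊕ EE = B5.
Blocks that differ from the original plaintext: P[5].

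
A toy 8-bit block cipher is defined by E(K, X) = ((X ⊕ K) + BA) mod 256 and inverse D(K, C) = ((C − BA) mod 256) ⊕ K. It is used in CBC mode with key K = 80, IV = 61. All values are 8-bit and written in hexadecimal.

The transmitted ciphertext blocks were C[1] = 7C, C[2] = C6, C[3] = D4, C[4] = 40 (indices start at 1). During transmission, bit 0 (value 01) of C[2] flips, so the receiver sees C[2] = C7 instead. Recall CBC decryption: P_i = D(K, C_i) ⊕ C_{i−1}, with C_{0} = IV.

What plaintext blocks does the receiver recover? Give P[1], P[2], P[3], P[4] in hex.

P[1] = 23, P[2] = F1, P[3] = 5D, P[4] = D2

Only C[2] changed, to C7. In CBC, a change in C_i garbles P_i and flips the same bit in P_{i+1}. Decrypting the received ciphertext:
P[1]: D(K, 7C) = 42; 42 ⊕ 61 = 23.
P[2]: D(K, C7) = 8D; 8D ⊕ 7C = F1.
P[3]: D(K, D4) = 9A; 9A ⊕ C7 = 5D.
P[4]: D(K, 40) = 06; 06 ⊕ D4 = D2.
Blocks that differ from the original plaintext: P[2], P[3].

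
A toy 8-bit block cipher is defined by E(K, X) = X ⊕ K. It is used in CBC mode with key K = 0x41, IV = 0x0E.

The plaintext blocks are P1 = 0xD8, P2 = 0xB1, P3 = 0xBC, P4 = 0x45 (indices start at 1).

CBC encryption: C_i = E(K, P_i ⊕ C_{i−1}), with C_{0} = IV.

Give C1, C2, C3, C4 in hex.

C1 = 0x97, C2 = 0x67, C3 = 0x9A, C4 = 0x9E

C1: P1 ⊕ 0x0E = 0xD6; E(K, 0xD6) = 0x97.
C2: P2 ⊕ 0x97 = 0x26; E(K, 0x26) = 0x67.
C3: P3 ⊕ 0x67 = 0xDB; E(K, 0xDB) = 0x9A.
C4: P4 ⊕ 0x9A = 0xDF; E(K, 0xDF) = 0x9E.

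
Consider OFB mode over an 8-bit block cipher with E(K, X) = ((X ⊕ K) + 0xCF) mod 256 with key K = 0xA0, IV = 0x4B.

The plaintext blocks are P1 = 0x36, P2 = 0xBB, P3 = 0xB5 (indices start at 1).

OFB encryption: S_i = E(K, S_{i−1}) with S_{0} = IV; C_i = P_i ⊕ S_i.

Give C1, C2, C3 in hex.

C1: S = E(K, 0x4B) = 0xBA; 0x36 ⊕ 0xBA = 0x8C.
C2: S = E(K, 0xBA) = 0xE9; 0xBB ⊕ 0xE9 = 0x52.
C3: S = E(K, 0xE9) = 0x18; 0xB5 ⊕ 0x18 = 0xAD.

C1 = 0x8C, C2 = 0x52, C3 = 0xAD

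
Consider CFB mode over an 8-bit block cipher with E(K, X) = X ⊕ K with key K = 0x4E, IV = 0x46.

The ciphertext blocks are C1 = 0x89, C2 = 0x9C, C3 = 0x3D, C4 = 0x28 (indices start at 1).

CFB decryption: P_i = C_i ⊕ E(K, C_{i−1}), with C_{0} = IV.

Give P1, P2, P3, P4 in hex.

P1 = 0x81, P2 = 0x5B, P3 = 0xEF, P4 = 0x5B

P1: E(K, 0x46) = 0x08; 0x89 ⊕ 0x08 = 0x81.
P2: E(K, 0x89) = 0xC7; 0x9C ⊕ 0xC7 = 0x5B.
P3: E(K, 0x9C) = 0xD2; 0x3D ⊕ 0xD2 = 0xEF.
P4: E(K, 0x3D) = 0x73; 0x28 ⊕ 0x73 = 0x5B.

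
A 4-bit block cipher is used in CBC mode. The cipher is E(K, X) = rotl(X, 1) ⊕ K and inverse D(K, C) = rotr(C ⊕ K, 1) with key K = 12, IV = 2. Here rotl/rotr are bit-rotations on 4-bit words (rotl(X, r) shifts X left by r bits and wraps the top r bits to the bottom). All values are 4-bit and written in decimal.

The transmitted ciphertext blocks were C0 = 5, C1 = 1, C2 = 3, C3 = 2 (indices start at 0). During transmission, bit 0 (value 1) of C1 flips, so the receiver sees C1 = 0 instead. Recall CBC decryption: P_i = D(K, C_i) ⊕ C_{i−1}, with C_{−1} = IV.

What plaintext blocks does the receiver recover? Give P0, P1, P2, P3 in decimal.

P0 = 14, P1 = 3, P2 = 15, P3 = 4

Only C1 changed, to 0. In CBC, a change in C_i garbles P_i and flips the same bit in P_{i+1}. Decrypting the received ciphertext:
P0: D(K, 5) = 12; 12 ⊕ 2 = 14.
P1: D(K, 0) = 6; 6 ⊕ 5 = 3.
P2: D(K, 3) = 15; 15 ⊕ 0 = 15.
P3: D(K, 2) = 7; 7 ⊕ 3 = 4.
Blocks that differ from the original plaintext: P1, P2.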